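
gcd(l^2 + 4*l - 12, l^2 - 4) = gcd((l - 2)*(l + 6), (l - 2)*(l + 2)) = l - 2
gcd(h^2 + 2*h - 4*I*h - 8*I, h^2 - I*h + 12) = h - 4*I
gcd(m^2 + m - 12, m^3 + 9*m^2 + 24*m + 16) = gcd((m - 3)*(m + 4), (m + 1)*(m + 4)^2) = m + 4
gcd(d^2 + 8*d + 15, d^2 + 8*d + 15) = d^2 + 8*d + 15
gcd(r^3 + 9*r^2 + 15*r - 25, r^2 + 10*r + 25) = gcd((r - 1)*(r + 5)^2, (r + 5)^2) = r^2 + 10*r + 25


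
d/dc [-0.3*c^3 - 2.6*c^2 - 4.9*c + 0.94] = -0.9*c^2 - 5.2*c - 4.9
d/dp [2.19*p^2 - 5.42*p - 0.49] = 4.38*p - 5.42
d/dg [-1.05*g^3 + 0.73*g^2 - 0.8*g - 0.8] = -3.15*g^2 + 1.46*g - 0.8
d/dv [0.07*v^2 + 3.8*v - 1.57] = 0.14*v + 3.8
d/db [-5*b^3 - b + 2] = -15*b^2 - 1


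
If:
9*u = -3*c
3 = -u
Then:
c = 9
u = -3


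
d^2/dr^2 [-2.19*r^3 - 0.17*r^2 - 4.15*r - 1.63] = -13.14*r - 0.34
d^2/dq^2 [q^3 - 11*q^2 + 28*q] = 6*q - 22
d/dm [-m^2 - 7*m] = -2*m - 7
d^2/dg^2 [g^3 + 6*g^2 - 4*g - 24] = 6*g + 12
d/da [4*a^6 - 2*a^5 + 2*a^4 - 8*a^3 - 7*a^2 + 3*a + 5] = 24*a^5 - 10*a^4 + 8*a^3 - 24*a^2 - 14*a + 3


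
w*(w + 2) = w^2 + 2*w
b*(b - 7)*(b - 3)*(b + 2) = b^4 - 8*b^3 + b^2 + 42*b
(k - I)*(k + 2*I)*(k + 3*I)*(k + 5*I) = k^4 + 9*I*k^3 - 21*k^2 + I*k - 30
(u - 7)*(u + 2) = u^2 - 5*u - 14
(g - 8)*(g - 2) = g^2 - 10*g + 16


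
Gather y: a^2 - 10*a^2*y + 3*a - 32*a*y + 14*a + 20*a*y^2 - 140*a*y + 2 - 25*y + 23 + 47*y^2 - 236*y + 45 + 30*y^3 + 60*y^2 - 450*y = a^2 + 17*a + 30*y^3 + y^2*(20*a + 107) + y*(-10*a^2 - 172*a - 711) + 70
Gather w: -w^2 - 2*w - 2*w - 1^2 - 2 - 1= -w^2 - 4*w - 4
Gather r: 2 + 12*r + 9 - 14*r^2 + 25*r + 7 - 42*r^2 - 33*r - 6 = -56*r^2 + 4*r + 12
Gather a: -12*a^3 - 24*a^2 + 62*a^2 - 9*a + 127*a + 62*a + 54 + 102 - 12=-12*a^3 + 38*a^2 + 180*a + 144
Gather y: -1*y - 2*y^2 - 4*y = -2*y^2 - 5*y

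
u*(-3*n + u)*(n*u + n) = -3*n^2*u^2 - 3*n^2*u + n*u^3 + n*u^2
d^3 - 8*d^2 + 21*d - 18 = (d - 3)^2*(d - 2)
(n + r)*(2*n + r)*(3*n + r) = 6*n^3 + 11*n^2*r + 6*n*r^2 + r^3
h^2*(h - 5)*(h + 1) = h^4 - 4*h^3 - 5*h^2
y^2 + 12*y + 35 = (y + 5)*(y + 7)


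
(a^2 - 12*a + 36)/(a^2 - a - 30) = (a - 6)/(a + 5)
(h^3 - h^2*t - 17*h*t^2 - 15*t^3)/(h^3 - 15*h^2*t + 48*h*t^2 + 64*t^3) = (h^2 - 2*h*t - 15*t^2)/(h^2 - 16*h*t + 64*t^2)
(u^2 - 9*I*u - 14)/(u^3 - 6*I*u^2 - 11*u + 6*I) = (u - 7*I)/(u^2 - 4*I*u - 3)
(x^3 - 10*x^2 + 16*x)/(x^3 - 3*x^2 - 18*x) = (-x^2 + 10*x - 16)/(-x^2 + 3*x + 18)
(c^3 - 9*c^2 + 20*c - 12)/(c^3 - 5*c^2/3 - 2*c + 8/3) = 3*(c - 6)/(3*c + 4)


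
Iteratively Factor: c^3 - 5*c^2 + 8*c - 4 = (c - 1)*(c^2 - 4*c + 4) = (c - 2)*(c - 1)*(c - 2)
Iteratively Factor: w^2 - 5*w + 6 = (w - 2)*(w - 3)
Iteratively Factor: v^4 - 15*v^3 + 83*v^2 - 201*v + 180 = (v - 5)*(v^3 - 10*v^2 + 33*v - 36) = (v - 5)*(v - 4)*(v^2 - 6*v + 9) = (v - 5)*(v - 4)*(v - 3)*(v - 3)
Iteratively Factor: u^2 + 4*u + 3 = (u + 1)*(u + 3)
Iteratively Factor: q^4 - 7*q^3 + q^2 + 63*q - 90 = (q + 3)*(q^3 - 10*q^2 + 31*q - 30) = (q - 2)*(q + 3)*(q^2 - 8*q + 15) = (q - 3)*(q - 2)*(q + 3)*(q - 5)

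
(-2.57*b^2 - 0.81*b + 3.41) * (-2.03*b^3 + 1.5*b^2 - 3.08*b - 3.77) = 5.2171*b^5 - 2.2107*b^4 - 0.2217*b^3 + 17.2987*b^2 - 7.4491*b - 12.8557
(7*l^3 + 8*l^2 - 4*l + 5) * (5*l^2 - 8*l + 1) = 35*l^5 - 16*l^4 - 77*l^3 + 65*l^2 - 44*l + 5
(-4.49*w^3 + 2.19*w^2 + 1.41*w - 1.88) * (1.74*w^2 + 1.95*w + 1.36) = -7.8126*w^5 - 4.9449*w^4 + 0.617499999999999*w^3 + 2.4567*w^2 - 1.7484*w - 2.5568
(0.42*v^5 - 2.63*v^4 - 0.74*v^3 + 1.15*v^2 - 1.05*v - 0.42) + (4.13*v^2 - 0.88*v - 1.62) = 0.42*v^5 - 2.63*v^4 - 0.74*v^3 + 5.28*v^2 - 1.93*v - 2.04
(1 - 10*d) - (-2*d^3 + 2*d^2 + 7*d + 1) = 2*d^3 - 2*d^2 - 17*d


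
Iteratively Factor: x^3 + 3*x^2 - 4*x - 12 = (x + 3)*(x^2 - 4) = (x + 2)*(x + 3)*(x - 2)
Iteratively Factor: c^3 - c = (c - 1)*(c^2 + c) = (c - 1)*(c + 1)*(c)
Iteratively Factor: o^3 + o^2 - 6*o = (o - 2)*(o^2 + 3*o) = (o - 2)*(o + 3)*(o)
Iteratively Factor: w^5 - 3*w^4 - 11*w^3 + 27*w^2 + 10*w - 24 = (w + 3)*(w^4 - 6*w^3 + 7*w^2 + 6*w - 8) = (w - 2)*(w + 3)*(w^3 - 4*w^2 - w + 4) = (w - 4)*(w - 2)*(w + 3)*(w^2 - 1) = (w - 4)*(w - 2)*(w - 1)*(w + 3)*(w + 1)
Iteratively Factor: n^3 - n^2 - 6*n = (n - 3)*(n^2 + 2*n) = n*(n - 3)*(n + 2)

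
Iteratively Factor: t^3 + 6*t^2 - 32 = (t - 2)*(t^2 + 8*t + 16) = (t - 2)*(t + 4)*(t + 4)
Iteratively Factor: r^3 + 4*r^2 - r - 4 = (r - 1)*(r^2 + 5*r + 4) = (r - 1)*(r + 1)*(r + 4)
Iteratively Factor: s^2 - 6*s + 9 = (s - 3)*(s - 3)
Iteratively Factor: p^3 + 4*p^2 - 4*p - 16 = (p + 4)*(p^2 - 4) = (p + 2)*(p + 4)*(p - 2)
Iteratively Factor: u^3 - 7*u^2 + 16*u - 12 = (u - 3)*(u^2 - 4*u + 4) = (u - 3)*(u - 2)*(u - 2)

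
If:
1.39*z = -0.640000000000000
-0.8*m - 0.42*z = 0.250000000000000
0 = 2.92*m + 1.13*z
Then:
No Solution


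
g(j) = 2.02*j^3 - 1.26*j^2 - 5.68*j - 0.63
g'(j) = 6.06*j^2 - 2.52*j - 5.68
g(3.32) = 40.54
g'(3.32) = 52.75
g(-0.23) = 0.59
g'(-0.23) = -4.78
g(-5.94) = -434.71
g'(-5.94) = 223.11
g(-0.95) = 1.90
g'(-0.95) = 2.18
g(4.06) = 90.73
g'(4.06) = 83.98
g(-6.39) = -542.84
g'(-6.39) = 257.87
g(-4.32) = -162.46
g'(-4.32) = 118.30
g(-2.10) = -12.97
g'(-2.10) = 26.34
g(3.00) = 25.53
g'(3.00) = 41.30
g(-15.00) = -7016.43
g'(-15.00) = 1395.62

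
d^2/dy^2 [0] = 0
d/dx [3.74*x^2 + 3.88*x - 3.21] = 7.48*x + 3.88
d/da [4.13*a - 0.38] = 4.13000000000000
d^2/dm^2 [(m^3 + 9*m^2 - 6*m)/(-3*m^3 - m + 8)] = 2*(-81*m^6 + 171*m^5 - 63*m^4 - 1531*m^3 + 888*m^2 - 192*m - 528)/(27*m^9 + 27*m^7 - 216*m^6 + 9*m^5 - 144*m^4 + 577*m^3 - 24*m^2 + 192*m - 512)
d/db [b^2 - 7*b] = 2*b - 7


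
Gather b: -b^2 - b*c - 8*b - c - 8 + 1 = -b^2 + b*(-c - 8) - c - 7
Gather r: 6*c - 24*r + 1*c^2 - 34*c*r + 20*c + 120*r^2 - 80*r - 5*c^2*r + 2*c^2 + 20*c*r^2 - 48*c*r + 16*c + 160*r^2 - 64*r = 3*c^2 + 42*c + r^2*(20*c + 280) + r*(-5*c^2 - 82*c - 168)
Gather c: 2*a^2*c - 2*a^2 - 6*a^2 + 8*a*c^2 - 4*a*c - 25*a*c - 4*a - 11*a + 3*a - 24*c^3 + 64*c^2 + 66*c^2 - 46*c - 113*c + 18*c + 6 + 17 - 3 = -8*a^2 - 12*a - 24*c^3 + c^2*(8*a + 130) + c*(2*a^2 - 29*a - 141) + 20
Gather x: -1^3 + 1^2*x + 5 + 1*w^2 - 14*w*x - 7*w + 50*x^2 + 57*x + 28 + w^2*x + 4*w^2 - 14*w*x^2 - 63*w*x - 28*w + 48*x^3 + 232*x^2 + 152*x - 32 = 5*w^2 - 35*w + 48*x^3 + x^2*(282 - 14*w) + x*(w^2 - 77*w + 210)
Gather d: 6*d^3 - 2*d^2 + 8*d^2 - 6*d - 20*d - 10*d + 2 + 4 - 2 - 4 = 6*d^3 + 6*d^2 - 36*d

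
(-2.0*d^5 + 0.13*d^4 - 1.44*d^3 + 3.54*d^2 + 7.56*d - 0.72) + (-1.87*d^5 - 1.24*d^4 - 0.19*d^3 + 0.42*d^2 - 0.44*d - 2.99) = -3.87*d^5 - 1.11*d^4 - 1.63*d^3 + 3.96*d^2 + 7.12*d - 3.71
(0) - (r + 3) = -r - 3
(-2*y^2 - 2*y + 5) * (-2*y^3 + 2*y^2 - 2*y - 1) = 4*y^5 - 10*y^3 + 16*y^2 - 8*y - 5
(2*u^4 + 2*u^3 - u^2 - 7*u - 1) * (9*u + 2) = 18*u^5 + 22*u^4 - 5*u^3 - 65*u^2 - 23*u - 2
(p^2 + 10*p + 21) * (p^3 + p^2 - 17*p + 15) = p^5 + 11*p^4 + 14*p^3 - 134*p^2 - 207*p + 315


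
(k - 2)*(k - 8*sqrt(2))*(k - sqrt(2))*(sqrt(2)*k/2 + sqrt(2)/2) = sqrt(2)*k^4/2 - 9*k^3 - sqrt(2)*k^3/2 + 9*k^2 + 7*sqrt(2)*k^2 - 8*sqrt(2)*k + 18*k - 16*sqrt(2)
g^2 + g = g*(g + 1)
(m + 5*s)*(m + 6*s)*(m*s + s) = m^3*s + 11*m^2*s^2 + m^2*s + 30*m*s^3 + 11*m*s^2 + 30*s^3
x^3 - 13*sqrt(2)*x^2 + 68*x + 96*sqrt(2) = (x - 8*sqrt(2))*(x - 6*sqrt(2))*(x + sqrt(2))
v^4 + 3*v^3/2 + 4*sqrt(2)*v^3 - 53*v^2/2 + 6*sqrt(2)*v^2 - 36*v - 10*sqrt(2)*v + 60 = (v - 1)*(v + 5/2)*(v - 2*sqrt(2))*(v + 6*sqrt(2))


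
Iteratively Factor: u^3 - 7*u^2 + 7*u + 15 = (u + 1)*(u^2 - 8*u + 15) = (u - 5)*(u + 1)*(u - 3)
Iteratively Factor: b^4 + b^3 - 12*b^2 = (b)*(b^3 + b^2 - 12*b) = b*(b - 3)*(b^2 + 4*b) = b^2*(b - 3)*(b + 4)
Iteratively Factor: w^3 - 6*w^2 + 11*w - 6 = (w - 1)*(w^2 - 5*w + 6) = (w - 2)*(w - 1)*(w - 3)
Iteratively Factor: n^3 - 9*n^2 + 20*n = (n)*(n^2 - 9*n + 20) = n*(n - 4)*(n - 5)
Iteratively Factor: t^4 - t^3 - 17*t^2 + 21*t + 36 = (t + 4)*(t^3 - 5*t^2 + 3*t + 9) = (t - 3)*(t + 4)*(t^2 - 2*t - 3) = (t - 3)^2*(t + 4)*(t + 1)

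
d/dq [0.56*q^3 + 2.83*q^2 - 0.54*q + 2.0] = 1.68*q^2 + 5.66*q - 0.54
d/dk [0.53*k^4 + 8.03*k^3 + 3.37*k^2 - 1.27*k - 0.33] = 2.12*k^3 + 24.09*k^2 + 6.74*k - 1.27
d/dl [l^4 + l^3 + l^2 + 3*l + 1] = 4*l^3 + 3*l^2 + 2*l + 3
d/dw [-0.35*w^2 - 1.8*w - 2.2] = -0.7*w - 1.8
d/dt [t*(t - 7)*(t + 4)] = 3*t^2 - 6*t - 28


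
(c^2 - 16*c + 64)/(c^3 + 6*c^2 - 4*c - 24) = (c^2 - 16*c + 64)/(c^3 + 6*c^2 - 4*c - 24)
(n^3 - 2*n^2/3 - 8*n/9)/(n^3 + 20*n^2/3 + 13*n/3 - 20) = n*(3*n + 2)/(3*(n^2 + 8*n + 15))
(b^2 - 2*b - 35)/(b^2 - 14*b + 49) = (b + 5)/(b - 7)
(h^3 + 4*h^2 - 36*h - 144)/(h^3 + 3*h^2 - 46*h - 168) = (h - 6)/(h - 7)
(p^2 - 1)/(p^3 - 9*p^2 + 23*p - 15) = (p + 1)/(p^2 - 8*p + 15)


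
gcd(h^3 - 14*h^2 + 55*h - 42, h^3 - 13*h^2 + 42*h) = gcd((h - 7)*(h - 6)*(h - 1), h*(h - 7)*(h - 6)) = h^2 - 13*h + 42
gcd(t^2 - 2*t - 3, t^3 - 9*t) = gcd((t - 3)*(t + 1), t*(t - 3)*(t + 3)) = t - 3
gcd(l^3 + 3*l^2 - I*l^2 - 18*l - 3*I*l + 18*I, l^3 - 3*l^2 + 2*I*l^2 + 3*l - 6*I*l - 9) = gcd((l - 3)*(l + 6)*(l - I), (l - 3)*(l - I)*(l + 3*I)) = l^2 + l*(-3 - I) + 3*I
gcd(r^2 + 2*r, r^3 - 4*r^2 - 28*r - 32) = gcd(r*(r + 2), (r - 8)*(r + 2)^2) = r + 2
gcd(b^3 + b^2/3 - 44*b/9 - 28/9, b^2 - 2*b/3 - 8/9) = b + 2/3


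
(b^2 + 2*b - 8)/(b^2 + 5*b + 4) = (b - 2)/(b + 1)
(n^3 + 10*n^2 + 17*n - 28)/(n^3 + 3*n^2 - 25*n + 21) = (n + 4)/(n - 3)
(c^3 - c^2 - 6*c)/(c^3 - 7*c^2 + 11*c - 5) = c*(c^2 - c - 6)/(c^3 - 7*c^2 + 11*c - 5)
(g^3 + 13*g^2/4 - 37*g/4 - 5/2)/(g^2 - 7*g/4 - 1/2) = g + 5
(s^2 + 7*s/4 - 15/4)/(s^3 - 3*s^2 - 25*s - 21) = (s - 5/4)/(s^2 - 6*s - 7)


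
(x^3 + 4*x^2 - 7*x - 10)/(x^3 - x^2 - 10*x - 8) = (x^2 + 3*x - 10)/(x^2 - 2*x - 8)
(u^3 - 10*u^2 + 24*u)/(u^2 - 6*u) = u - 4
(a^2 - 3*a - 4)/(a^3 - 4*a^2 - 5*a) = (a - 4)/(a*(a - 5))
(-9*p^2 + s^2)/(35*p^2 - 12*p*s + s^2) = (-9*p^2 + s^2)/(35*p^2 - 12*p*s + s^2)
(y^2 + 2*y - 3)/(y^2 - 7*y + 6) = (y + 3)/(y - 6)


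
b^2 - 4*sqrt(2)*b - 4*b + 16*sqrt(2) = (b - 4)*(b - 4*sqrt(2))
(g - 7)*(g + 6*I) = g^2 - 7*g + 6*I*g - 42*I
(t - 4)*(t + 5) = t^2 + t - 20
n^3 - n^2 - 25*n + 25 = (n - 5)*(n - 1)*(n + 5)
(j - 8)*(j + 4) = j^2 - 4*j - 32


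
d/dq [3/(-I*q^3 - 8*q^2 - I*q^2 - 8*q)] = 3*(3*I*q^2 + 16*q + 2*I*q + 8)/(q^2*(I*q^2 + 8*q + I*q + 8)^2)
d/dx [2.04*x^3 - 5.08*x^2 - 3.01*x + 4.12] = 6.12*x^2 - 10.16*x - 3.01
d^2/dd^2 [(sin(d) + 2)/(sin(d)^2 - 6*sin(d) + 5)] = (-sin(d)^4 - 15*sin(d)^3 + 53*sin(d)^2 + 3*sin(d) - 184)/((sin(d) - 5)^3*(sin(d) - 1)^2)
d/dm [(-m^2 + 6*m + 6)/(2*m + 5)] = 2*(-m^2 - 5*m + 9)/(4*m^2 + 20*m + 25)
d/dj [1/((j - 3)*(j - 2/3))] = 3*(11 - 6*j)/(9*j^4 - 66*j^3 + 157*j^2 - 132*j + 36)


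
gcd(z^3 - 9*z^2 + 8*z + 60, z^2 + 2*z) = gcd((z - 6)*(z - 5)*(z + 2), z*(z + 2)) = z + 2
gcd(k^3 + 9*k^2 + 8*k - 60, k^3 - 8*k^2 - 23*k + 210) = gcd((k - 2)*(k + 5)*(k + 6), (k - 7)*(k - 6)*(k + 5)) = k + 5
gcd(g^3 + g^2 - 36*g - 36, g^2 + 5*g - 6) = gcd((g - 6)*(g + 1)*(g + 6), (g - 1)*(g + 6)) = g + 6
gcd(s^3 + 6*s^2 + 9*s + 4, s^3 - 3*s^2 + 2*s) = 1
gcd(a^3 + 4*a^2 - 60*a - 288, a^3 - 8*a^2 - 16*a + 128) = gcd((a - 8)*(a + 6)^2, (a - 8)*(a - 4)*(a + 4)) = a - 8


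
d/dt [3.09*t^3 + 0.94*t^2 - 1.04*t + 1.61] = 9.27*t^2 + 1.88*t - 1.04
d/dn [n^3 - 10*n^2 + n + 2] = 3*n^2 - 20*n + 1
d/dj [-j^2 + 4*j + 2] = 4 - 2*j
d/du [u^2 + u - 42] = 2*u + 1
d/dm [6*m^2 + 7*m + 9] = 12*m + 7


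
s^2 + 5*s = s*(s + 5)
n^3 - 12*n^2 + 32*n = n*(n - 8)*(n - 4)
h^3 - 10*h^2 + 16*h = h*(h - 8)*(h - 2)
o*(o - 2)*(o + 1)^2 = o^4 - 3*o^2 - 2*o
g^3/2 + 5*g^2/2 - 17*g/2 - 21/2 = (g/2 + 1/2)*(g - 3)*(g + 7)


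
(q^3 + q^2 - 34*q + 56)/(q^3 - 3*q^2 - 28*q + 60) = (q^2 + 3*q - 28)/(q^2 - q - 30)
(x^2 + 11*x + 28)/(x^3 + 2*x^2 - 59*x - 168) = (x + 4)/(x^2 - 5*x - 24)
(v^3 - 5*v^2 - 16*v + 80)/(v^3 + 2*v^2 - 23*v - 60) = (v - 4)/(v + 3)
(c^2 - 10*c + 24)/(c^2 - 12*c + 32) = (c - 6)/(c - 8)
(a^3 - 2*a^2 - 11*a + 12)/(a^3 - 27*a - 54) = (a^2 - 5*a + 4)/(a^2 - 3*a - 18)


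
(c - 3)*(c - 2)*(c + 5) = c^3 - 19*c + 30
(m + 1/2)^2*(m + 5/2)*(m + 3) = m^4 + 13*m^3/2 + 53*m^2/4 + 71*m/8 + 15/8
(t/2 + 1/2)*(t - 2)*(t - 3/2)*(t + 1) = t^4/2 - 3*t^3/4 - 3*t^2/2 + 5*t/4 + 3/2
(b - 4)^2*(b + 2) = b^3 - 6*b^2 + 32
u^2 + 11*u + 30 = (u + 5)*(u + 6)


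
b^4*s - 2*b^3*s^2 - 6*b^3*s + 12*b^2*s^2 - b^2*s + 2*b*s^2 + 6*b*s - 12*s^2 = (b - 6)*(b - 1)*(b - 2*s)*(b*s + s)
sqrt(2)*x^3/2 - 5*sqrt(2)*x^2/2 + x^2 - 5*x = x*(x - 5)*(sqrt(2)*x/2 + 1)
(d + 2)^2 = d^2 + 4*d + 4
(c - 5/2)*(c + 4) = c^2 + 3*c/2 - 10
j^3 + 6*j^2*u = j^2*(j + 6*u)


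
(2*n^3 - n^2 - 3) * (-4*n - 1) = -8*n^4 + 2*n^3 + n^2 + 12*n + 3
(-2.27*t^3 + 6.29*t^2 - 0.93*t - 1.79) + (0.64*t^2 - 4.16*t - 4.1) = -2.27*t^3 + 6.93*t^2 - 5.09*t - 5.89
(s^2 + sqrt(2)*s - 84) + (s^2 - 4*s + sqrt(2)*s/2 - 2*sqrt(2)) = 2*s^2 - 4*s + 3*sqrt(2)*s/2 - 84 - 2*sqrt(2)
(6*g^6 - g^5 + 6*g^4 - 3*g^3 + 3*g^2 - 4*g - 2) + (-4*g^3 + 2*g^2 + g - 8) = 6*g^6 - g^5 + 6*g^4 - 7*g^3 + 5*g^2 - 3*g - 10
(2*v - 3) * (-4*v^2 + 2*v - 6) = -8*v^3 + 16*v^2 - 18*v + 18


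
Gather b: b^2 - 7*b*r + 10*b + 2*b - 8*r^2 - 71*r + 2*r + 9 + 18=b^2 + b*(12 - 7*r) - 8*r^2 - 69*r + 27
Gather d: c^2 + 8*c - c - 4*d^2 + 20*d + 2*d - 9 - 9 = c^2 + 7*c - 4*d^2 + 22*d - 18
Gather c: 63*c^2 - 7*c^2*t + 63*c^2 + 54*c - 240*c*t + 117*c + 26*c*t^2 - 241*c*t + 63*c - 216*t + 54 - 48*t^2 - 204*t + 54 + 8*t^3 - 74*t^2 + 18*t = c^2*(126 - 7*t) + c*(26*t^2 - 481*t + 234) + 8*t^3 - 122*t^2 - 402*t + 108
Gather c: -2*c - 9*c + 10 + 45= 55 - 11*c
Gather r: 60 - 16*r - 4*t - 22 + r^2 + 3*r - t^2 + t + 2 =r^2 - 13*r - t^2 - 3*t + 40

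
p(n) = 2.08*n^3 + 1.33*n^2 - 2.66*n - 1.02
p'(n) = 6.24*n^2 + 2.66*n - 2.66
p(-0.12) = -0.69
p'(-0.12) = -2.89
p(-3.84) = -88.97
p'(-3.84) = 79.14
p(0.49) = -1.76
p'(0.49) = 0.14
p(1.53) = 5.47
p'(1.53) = 16.02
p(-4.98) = -211.68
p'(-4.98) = 138.85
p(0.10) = -1.27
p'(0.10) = -2.33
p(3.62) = 105.45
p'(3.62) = 88.74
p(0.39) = -1.73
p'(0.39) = -0.67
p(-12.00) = -3371.82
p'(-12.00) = 863.98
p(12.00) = 3752.82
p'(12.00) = 927.82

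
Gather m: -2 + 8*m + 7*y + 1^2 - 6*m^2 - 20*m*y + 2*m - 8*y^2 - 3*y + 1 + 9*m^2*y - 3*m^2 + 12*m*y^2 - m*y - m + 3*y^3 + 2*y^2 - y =m^2*(9*y - 9) + m*(12*y^2 - 21*y + 9) + 3*y^3 - 6*y^2 + 3*y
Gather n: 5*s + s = 6*s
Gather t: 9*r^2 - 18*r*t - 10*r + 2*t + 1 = 9*r^2 - 10*r + t*(2 - 18*r) + 1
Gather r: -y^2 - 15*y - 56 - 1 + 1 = -y^2 - 15*y - 56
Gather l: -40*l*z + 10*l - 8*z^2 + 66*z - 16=l*(10 - 40*z) - 8*z^2 + 66*z - 16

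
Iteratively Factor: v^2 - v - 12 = (v + 3)*(v - 4)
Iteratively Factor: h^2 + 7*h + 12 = (h + 4)*(h + 3)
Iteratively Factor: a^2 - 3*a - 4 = (a - 4)*(a + 1)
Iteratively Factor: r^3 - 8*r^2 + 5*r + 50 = (r - 5)*(r^2 - 3*r - 10) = (r - 5)^2*(r + 2)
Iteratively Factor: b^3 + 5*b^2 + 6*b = (b)*(b^2 + 5*b + 6) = b*(b + 3)*(b + 2)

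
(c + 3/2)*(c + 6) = c^2 + 15*c/2 + 9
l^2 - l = l*(l - 1)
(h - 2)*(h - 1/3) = h^2 - 7*h/3 + 2/3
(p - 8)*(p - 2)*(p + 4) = p^3 - 6*p^2 - 24*p + 64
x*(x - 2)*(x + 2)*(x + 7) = x^4 + 7*x^3 - 4*x^2 - 28*x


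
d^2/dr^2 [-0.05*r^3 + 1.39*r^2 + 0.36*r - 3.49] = 2.78 - 0.3*r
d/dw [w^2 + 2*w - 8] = 2*w + 2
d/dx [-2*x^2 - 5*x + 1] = -4*x - 5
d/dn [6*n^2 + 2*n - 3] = 12*n + 2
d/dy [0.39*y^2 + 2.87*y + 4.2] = 0.78*y + 2.87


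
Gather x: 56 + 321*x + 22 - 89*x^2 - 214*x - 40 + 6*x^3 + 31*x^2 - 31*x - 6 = 6*x^3 - 58*x^2 + 76*x + 32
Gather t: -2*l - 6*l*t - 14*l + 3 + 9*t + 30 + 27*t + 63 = -16*l + t*(36 - 6*l) + 96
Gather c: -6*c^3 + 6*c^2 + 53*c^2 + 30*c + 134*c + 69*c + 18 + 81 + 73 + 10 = -6*c^3 + 59*c^2 + 233*c + 182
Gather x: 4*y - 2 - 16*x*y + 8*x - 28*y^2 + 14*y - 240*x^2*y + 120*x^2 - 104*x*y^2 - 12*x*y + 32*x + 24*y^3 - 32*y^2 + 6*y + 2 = x^2*(120 - 240*y) + x*(-104*y^2 - 28*y + 40) + 24*y^3 - 60*y^2 + 24*y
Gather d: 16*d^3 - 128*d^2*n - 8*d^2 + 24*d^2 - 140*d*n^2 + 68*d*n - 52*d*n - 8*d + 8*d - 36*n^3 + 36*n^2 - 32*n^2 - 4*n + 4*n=16*d^3 + d^2*(16 - 128*n) + d*(-140*n^2 + 16*n) - 36*n^3 + 4*n^2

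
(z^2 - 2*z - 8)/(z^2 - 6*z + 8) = (z + 2)/(z - 2)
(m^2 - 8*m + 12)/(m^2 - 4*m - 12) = (m - 2)/(m + 2)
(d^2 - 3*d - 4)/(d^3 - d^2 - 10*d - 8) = 1/(d + 2)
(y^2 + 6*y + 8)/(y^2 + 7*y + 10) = (y + 4)/(y + 5)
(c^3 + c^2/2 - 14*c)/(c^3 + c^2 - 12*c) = (c - 7/2)/(c - 3)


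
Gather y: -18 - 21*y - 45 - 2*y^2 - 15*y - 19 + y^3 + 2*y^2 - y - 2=y^3 - 37*y - 84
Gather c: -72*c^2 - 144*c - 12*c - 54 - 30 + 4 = -72*c^2 - 156*c - 80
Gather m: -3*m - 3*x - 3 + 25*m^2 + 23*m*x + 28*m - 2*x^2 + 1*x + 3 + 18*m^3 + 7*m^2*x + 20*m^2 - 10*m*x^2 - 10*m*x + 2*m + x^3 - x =18*m^3 + m^2*(7*x + 45) + m*(-10*x^2 + 13*x + 27) + x^3 - 2*x^2 - 3*x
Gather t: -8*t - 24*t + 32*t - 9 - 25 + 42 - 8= 0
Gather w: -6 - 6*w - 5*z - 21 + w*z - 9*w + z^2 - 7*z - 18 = w*(z - 15) + z^2 - 12*z - 45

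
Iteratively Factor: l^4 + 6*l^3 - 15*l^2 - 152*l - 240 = (l - 5)*(l^3 + 11*l^2 + 40*l + 48) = (l - 5)*(l + 3)*(l^2 + 8*l + 16) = (l - 5)*(l + 3)*(l + 4)*(l + 4)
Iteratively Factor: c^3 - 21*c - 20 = (c - 5)*(c^2 + 5*c + 4) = (c - 5)*(c + 4)*(c + 1)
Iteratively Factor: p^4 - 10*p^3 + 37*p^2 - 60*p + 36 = (p - 2)*(p^3 - 8*p^2 + 21*p - 18) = (p - 2)^2*(p^2 - 6*p + 9) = (p - 3)*(p - 2)^2*(p - 3)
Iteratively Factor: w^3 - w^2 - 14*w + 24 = (w - 2)*(w^2 + w - 12) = (w - 2)*(w + 4)*(w - 3)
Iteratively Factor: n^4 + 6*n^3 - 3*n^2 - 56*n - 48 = (n - 3)*(n^3 + 9*n^2 + 24*n + 16) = (n - 3)*(n + 4)*(n^2 + 5*n + 4) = (n - 3)*(n + 1)*(n + 4)*(n + 4)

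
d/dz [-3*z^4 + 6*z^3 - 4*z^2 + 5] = 2*z*(-6*z^2 + 9*z - 4)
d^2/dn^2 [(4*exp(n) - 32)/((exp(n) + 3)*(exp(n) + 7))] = 4*(exp(4*n) - 42*exp(3*n) - 366*exp(2*n) - 338*exp(n) + 2121)*exp(n)/(exp(6*n) + 30*exp(5*n) + 363*exp(4*n) + 2260*exp(3*n) + 7623*exp(2*n) + 13230*exp(n) + 9261)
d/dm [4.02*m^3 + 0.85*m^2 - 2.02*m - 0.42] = 12.06*m^2 + 1.7*m - 2.02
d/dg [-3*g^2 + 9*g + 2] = 9 - 6*g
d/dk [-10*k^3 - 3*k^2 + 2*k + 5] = -30*k^2 - 6*k + 2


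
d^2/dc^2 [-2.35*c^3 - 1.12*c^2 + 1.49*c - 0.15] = -14.1*c - 2.24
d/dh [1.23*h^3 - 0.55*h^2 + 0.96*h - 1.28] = 3.69*h^2 - 1.1*h + 0.96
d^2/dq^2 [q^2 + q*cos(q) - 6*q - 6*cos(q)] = -q*cos(q) - 2*sin(q) + 6*cos(q) + 2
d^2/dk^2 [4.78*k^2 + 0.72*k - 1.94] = 9.56000000000000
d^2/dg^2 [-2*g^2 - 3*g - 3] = -4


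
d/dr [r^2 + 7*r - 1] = 2*r + 7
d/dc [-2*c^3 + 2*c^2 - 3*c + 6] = -6*c^2 + 4*c - 3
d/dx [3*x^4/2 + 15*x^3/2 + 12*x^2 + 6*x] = 6*x^3 + 45*x^2/2 + 24*x + 6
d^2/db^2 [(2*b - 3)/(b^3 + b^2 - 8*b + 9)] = 2*((2*b - 3)*(3*b^2 + 2*b - 8)^2 + (-6*b^2 - 4*b - (2*b - 3)*(3*b + 1) + 16)*(b^3 + b^2 - 8*b + 9))/(b^3 + b^2 - 8*b + 9)^3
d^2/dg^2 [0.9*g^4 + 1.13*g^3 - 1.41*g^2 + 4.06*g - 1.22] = 10.8*g^2 + 6.78*g - 2.82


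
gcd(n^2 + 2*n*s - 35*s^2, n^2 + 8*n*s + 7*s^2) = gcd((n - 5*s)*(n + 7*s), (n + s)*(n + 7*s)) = n + 7*s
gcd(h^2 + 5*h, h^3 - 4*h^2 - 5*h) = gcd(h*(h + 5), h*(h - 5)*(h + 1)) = h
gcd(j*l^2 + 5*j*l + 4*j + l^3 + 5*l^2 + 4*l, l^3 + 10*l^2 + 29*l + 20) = l^2 + 5*l + 4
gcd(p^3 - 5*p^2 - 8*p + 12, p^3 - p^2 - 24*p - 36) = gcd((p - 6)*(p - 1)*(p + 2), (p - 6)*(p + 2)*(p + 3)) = p^2 - 4*p - 12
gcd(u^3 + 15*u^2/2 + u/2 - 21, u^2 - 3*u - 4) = 1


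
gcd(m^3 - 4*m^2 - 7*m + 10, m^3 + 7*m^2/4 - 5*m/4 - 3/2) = m^2 + m - 2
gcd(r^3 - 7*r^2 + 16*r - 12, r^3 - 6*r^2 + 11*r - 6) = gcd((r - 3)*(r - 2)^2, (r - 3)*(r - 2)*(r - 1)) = r^2 - 5*r + 6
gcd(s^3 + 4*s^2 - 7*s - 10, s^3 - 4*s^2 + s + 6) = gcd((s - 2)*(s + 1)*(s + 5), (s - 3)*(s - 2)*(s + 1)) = s^2 - s - 2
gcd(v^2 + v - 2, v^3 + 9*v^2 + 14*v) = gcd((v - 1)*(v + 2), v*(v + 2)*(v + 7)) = v + 2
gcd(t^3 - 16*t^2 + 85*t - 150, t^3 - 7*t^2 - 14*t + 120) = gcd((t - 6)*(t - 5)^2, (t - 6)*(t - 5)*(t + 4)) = t^2 - 11*t + 30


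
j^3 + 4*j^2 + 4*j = j*(j + 2)^2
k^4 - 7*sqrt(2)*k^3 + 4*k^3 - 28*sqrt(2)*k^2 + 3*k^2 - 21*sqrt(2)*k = k*(k + 1)*(k + 3)*(k - 7*sqrt(2))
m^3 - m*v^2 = m*(m - v)*(m + v)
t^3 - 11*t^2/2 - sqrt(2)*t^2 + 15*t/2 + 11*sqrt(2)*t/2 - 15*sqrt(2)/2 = (t - 3)*(t - 5/2)*(t - sqrt(2))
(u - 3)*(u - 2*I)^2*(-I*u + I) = -I*u^4 - 4*u^3 + 4*I*u^3 + 16*u^2 + I*u^2 - 12*u - 16*I*u + 12*I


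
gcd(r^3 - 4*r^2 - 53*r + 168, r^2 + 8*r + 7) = r + 7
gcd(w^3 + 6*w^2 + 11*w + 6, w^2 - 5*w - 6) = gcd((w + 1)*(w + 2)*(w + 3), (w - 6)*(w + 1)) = w + 1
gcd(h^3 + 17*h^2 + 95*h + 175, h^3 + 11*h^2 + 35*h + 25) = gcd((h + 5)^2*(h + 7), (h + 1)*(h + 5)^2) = h^2 + 10*h + 25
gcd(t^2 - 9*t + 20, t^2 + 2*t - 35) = t - 5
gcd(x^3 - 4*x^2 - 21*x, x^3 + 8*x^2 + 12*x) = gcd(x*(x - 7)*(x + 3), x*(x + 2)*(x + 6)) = x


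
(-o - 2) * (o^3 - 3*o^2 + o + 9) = -o^4 + o^3 + 5*o^2 - 11*o - 18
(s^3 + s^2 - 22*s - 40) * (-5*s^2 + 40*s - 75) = -5*s^5 + 35*s^4 + 75*s^3 - 755*s^2 + 50*s + 3000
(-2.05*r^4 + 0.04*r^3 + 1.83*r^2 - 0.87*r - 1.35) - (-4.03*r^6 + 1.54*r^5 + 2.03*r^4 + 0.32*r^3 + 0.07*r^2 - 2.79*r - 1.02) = 4.03*r^6 - 1.54*r^5 - 4.08*r^4 - 0.28*r^3 + 1.76*r^2 + 1.92*r - 0.33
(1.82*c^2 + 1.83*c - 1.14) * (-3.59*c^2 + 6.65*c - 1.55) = -6.5338*c^4 + 5.5333*c^3 + 13.4411*c^2 - 10.4175*c + 1.767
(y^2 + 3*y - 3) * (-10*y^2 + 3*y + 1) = -10*y^4 - 27*y^3 + 40*y^2 - 6*y - 3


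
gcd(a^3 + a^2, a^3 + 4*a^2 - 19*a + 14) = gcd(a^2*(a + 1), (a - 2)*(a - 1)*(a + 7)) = 1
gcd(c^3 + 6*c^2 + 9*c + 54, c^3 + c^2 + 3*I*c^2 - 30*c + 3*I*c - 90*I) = c^2 + c*(6 + 3*I) + 18*I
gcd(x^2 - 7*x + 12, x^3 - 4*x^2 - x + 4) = x - 4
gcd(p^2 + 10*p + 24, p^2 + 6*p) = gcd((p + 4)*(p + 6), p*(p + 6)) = p + 6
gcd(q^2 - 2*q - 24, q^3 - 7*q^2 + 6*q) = q - 6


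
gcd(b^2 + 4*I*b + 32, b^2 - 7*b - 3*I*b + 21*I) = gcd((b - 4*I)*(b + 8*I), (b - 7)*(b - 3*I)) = 1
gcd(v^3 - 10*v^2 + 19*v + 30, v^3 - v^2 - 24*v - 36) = v - 6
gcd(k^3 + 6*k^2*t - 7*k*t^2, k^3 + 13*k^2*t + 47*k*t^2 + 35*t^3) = k + 7*t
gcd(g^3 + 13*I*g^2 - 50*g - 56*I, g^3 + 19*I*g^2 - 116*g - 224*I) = g^2 + 11*I*g - 28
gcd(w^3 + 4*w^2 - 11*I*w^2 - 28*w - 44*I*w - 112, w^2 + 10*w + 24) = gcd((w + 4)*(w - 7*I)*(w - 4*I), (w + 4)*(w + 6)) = w + 4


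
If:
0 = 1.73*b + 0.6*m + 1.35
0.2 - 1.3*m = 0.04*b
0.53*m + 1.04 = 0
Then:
No Solution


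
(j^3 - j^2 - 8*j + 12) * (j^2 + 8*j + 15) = j^5 + 7*j^4 - j^3 - 67*j^2 - 24*j + 180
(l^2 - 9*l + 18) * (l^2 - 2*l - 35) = l^4 - 11*l^3 + l^2 + 279*l - 630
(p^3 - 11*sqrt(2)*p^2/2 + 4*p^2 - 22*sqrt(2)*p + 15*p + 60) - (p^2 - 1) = p^3 - 11*sqrt(2)*p^2/2 + 3*p^2 - 22*sqrt(2)*p + 15*p + 61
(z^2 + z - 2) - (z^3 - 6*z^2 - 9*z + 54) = -z^3 + 7*z^2 + 10*z - 56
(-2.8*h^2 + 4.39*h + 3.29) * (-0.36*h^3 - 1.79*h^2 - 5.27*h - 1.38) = 1.008*h^5 + 3.4316*h^4 + 5.7135*h^3 - 25.1604*h^2 - 23.3965*h - 4.5402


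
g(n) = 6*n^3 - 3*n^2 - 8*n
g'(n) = 18*n^2 - 6*n - 8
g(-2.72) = -121.18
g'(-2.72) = 141.49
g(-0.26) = 1.77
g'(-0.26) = -5.22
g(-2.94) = -154.88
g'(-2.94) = 165.22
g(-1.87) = -34.77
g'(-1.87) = 66.16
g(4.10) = 330.30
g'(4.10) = 269.98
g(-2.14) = -55.42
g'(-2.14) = 87.27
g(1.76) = 9.34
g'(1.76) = 37.20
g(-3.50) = -266.00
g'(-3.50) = 233.50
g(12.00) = 9840.00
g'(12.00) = 2512.00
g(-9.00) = -4545.00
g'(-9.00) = 1504.00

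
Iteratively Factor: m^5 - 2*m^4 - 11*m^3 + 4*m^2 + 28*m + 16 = (m - 4)*(m^4 + 2*m^3 - 3*m^2 - 8*m - 4) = (m - 4)*(m - 2)*(m^3 + 4*m^2 + 5*m + 2) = (m - 4)*(m - 2)*(m + 1)*(m^2 + 3*m + 2) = (m - 4)*(m - 2)*(m + 1)*(m + 2)*(m + 1)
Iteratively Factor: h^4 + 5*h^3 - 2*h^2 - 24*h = (h)*(h^3 + 5*h^2 - 2*h - 24) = h*(h + 4)*(h^2 + h - 6) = h*(h - 2)*(h + 4)*(h + 3)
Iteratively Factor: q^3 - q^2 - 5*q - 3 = (q + 1)*(q^2 - 2*q - 3) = (q + 1)^2*(q - 3)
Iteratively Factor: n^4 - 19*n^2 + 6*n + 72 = (n - 3)*(n^3 + 3*n^2 - 10*n - 24) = (n - 3)*(n + 2)*(n^2 + n - 12) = (n - 3)*(n + 2)*(n + 4)*(n - 3)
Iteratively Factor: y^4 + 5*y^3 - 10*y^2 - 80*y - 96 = (y + 2)*(y^3 + 3*y^2 - 16*y - 48) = (y + 2)*(y + 4)*(y^2 - y - 12) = (y - 4)*(y + 2)*(y + 4)*(y + 3)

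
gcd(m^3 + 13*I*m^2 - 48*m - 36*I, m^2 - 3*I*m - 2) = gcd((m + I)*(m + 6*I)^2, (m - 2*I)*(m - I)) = 1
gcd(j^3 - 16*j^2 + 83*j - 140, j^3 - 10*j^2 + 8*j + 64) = j - 4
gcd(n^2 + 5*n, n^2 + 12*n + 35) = n + 5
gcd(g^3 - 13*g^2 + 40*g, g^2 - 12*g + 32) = g - 8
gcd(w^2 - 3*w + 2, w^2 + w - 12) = 1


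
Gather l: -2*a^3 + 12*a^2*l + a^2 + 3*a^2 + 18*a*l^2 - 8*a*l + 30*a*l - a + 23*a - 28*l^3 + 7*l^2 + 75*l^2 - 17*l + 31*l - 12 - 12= -2*a^3 + 4*a^2 + 22*a - 28*l^3 + l^2*(18*a + 82) + l*(12*a^2 + 22*a + 14) - 24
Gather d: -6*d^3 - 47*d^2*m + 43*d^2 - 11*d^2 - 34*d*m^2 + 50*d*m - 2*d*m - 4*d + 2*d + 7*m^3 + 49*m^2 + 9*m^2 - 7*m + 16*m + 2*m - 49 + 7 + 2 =-6*d^3 + d^2*(32 - 47*m) + d*(-34*m^2 + 48*m - 2) + 7*m^3 + 58*m^2 + 11*m - 40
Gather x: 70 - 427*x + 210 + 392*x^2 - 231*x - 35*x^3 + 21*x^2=-35*x^3 + 413*x^2 - 658*x + 280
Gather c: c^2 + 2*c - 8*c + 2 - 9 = c^2 - 6*c - 7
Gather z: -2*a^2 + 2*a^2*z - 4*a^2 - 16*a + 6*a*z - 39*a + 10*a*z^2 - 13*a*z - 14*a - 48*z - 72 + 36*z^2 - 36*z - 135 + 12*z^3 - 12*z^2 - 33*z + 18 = -6*a^2 - 69*a + 12*z^3 + z^2*(10*a + 24) + z*(2*a^2 - 7*a - 117) - 189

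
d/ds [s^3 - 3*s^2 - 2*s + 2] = 3*s^2 - 6*s - 2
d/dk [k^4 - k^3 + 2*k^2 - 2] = k*(4*k^2 - 3*k + 4)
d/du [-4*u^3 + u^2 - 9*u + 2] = -12*u^2 + 2*u - 9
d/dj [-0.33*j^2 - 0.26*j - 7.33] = -0.66*j - 0.26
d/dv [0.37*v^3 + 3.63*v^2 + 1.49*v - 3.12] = 1.11*v^2 + 7.26*v + 1.49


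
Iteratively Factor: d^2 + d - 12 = (d + 4)*(d - 3)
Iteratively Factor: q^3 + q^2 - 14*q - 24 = (q - 4)*(q^2 + 5*q + 6) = (q - 4)*(q + 2)*(q + 3)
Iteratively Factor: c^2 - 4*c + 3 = (c - 1)*(c - 3)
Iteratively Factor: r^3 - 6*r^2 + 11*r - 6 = (r - 1)*(r^2 - 5*r + 6) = (r - 2)*(r - 1)*(r - 3)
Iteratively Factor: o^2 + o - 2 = (o + 2)*(o - 1)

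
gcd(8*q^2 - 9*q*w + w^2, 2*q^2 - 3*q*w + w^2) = q - w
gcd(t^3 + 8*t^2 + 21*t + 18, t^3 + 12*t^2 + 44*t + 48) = t + 2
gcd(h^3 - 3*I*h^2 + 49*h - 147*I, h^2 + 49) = h^2 + 49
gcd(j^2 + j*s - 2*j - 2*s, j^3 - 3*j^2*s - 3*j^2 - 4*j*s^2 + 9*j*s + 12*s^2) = j + s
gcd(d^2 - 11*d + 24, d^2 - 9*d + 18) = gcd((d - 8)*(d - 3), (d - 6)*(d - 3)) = d - 3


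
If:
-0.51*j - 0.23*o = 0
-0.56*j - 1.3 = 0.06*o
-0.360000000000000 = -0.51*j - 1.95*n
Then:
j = -3.04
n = 0.98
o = 6.75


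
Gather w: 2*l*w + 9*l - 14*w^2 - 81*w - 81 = 9*l - 14*w^2 + w*(2*l - 81) - 81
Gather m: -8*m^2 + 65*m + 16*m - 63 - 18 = -8*m^2 + 81*m - 81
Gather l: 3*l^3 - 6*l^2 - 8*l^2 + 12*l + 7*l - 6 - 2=3*l^3 - 14*l^2 + 19*l - 8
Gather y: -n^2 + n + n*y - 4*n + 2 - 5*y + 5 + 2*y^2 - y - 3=-n^2 - 3*n + 2*y^2 + y*(n - 6) + 4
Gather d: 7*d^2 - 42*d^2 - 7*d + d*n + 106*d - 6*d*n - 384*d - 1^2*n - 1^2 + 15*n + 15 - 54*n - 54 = -35*d^2 + d*(-5*n - 285) - 40*n - 40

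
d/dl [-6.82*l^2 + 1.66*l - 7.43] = 1.66 - 13.64*l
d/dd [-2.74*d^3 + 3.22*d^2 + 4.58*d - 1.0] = -8.22*d^2 + 6.44*d + 4.58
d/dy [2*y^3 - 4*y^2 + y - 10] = 6*y^2 - 8*y + 1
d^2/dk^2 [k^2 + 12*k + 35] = 2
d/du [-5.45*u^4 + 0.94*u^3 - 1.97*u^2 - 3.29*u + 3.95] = -21.8*u^3 + 2.82*u^2 - 3.94*u - 3.29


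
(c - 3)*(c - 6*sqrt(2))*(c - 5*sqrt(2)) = c^3 - 11*sqrt(2)*c^2 - 3*c^2 + 33*sqrt(2)*c + 60*c - 180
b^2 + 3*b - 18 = (b - 3)*(b + 6)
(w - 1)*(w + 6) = w^2 + 5*w - 6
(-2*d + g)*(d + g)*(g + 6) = -2*d^2*g - 12*d^2 - d*g^2 - 6*d*g + g^3 + 6*g^2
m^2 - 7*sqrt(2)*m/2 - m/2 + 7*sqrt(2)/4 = (m - 1/2)*(m - 7*sqrt(2)/2)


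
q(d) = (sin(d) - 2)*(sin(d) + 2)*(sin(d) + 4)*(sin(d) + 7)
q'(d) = (sin(d) - 2)*(sin(d) + 2)*(sin(d) + 4)*cos(d) + (sin(d) - 2)*(sin(d) + 2)*(sin(d) + 7)*cos(d) + (sin(d) - 2)*(sin(d) + 4)*(sin(d) + 7)*cos(d) + (sin(d) + 2)*(sin(d) + 4)*(sin(d) + 7)*cos(d) = (4*sin(d)^3 + 33*sin(d)^2 + 48*sin(d) - 44)*cos(d)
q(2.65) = -126.22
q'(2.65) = 11.96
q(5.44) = -70.03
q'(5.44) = -41.97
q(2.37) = -127.05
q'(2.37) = -4.92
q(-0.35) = -94.52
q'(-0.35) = -53.30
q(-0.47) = -88.13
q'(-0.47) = -52.91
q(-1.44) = -54.54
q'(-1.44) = -8.22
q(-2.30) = -70.10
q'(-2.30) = 42.04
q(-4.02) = -126.28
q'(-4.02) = -9.14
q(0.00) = -112.00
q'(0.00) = -44.00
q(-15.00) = -76.08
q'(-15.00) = 47.37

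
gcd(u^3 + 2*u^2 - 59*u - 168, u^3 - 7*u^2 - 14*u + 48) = u^2 - 5*u - 24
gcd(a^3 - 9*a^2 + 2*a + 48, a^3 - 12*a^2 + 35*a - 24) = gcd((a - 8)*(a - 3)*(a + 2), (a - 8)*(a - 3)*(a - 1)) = a^2 - 11*a + 24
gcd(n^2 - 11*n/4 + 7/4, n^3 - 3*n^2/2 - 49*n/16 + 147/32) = n - 7/4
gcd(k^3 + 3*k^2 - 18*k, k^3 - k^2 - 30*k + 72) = k^2 + 3*k - 18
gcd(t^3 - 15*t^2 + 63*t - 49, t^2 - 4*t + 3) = t - 1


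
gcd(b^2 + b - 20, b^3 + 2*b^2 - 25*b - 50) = b + 5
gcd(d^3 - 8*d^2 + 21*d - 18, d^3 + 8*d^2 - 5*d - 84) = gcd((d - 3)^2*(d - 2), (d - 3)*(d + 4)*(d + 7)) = d - 3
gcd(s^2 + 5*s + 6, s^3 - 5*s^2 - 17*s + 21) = s + 3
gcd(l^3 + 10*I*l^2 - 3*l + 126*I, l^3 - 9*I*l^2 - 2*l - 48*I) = l - 3*I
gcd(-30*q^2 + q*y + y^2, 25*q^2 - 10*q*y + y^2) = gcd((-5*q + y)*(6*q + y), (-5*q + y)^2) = -5*q + y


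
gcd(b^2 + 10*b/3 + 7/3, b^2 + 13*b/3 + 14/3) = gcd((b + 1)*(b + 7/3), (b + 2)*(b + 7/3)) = b + 7/3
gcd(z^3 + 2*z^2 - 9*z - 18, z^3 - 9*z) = z^2 - 9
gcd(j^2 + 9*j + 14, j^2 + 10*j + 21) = j + 7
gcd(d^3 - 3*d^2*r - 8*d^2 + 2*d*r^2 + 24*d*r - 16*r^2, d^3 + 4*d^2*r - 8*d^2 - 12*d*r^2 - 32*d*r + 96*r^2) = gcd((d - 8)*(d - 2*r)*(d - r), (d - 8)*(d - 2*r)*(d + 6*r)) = -d^2 + 2*d*r + 8*d - 16*r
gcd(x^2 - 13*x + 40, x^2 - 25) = x - 5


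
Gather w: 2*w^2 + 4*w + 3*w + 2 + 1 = 2*w^2 + 7*w + 3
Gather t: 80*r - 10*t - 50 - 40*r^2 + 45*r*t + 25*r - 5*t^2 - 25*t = -40*r^2 + 105*r - 5*t^2 + t*(45*r - 35) - 50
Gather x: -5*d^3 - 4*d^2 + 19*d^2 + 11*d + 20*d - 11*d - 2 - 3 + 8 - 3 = -5*d^3 + 15*d^2 + 20*d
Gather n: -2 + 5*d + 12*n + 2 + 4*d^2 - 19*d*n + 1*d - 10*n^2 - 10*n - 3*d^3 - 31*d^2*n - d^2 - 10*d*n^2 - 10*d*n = -3*d^3 + 3*d^2 + 6*d + n^2*(-10*d - 10) + n*(-31*d^2 - 29*d + 2)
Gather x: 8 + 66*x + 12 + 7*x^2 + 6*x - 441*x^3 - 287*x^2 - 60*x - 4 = -441*x^3 - 280*x^2 + 12*x + 16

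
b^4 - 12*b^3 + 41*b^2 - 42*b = b*(b - 7)*(b - 3)*(b - 2)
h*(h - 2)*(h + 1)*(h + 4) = h^4 + 3*h^3 - 6*h^2 - 8*h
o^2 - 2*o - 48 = (o - 8)*(o + 6)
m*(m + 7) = m^2 + 7*m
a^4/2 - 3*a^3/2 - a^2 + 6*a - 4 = (a/2 + 1)*(a - 2)^2*(a - 1)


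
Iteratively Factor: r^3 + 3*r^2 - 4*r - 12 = (r + 3)*(r^2 - 4) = (r + 2)*(r + 3)*(r - 2)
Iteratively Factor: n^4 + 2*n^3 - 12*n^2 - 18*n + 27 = (n + 3)*(n^3 - n^2 - 9*n + 9) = (n - 3)*(n + 3)*(n^2 + 2*n - 3) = (n - 3)*(n + 3)^2*(n - 1)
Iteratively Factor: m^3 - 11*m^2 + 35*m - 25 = (m - 1)*(m^2 - 10*m + 25) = (m - 5)*(m - 1)*(m - 5)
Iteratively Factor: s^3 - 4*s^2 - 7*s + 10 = (s - 5)*(s^2 + s - 2) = (s - 5)*(s + 2)*(s - 1)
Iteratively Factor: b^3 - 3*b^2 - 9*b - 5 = (b - 5)*(b^2 + 2*b + 1) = (b - 5)*(b + 1)*(b + 1)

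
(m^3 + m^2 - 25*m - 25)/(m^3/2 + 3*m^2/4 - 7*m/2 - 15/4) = 4*(m^2 - 25)/(2*m^2 + m - 15)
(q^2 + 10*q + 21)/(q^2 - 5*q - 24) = (q + 7)/(q - 8)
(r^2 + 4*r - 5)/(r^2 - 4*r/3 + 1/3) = 3*(r + 5)/(3*r - 1)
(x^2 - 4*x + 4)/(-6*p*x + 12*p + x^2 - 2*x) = (x - 2)/(-6*p + x)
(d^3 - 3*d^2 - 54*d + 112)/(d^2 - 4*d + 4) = (d^2 - d - 56)/(d - 2)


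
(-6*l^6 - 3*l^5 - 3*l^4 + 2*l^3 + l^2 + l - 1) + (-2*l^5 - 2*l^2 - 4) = -6*l^6 - 5*l^5 - 3*l^4 + 2*l^3 - l^2 + l - 5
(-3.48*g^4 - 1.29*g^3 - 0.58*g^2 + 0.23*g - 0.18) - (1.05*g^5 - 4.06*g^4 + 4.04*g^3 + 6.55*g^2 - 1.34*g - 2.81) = -1.05*g^5 + 0.58*g^4 - 5.33*g^3 - 7.13*g^2 + 1.57*g + 2.63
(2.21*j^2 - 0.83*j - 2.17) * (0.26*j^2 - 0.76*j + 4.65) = 0.5746*j^4 - 1.8954*j^3 + 10.3431*j^2 - 2.2103*j - 10.0905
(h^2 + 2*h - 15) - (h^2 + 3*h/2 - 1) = h/2 - 14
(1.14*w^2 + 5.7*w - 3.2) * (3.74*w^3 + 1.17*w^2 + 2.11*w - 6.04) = 4.2636*w^5 + 22.6518*w^4 - 2.8936*w^3 + 1.3974*w^2 - 41.18*w + 19.328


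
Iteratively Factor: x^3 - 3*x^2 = (x)*(x^2 - 3*x) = x*(x - 3)*(x)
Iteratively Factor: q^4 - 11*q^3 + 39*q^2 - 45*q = (q - 3)*(q^3 - 8*q^2 + 15*q) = q*(q - 3)*(q^2 - 8*q + 15) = q*(q - 5)*(q - 3)*(q - 3)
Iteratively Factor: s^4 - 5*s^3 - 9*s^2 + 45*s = (s - 5)*(s^3 - 9*s) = s*(s - 5)*(s^2 - 9) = s*(s - 5)*(s - 3)*(s + 3)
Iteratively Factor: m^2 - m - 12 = (m + 3)*(m - 4)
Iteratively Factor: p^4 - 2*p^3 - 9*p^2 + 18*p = (p - 3)*(p^3 + p^2 - 6*p) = (p - 3)*(p + 3)*(p^2 - 2*p) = p*(p - 3)*(p + 3)*(p - 2)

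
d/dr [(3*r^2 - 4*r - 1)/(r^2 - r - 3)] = (r^2 - 16*r + 11)/(r^4 - 2*r^3 - 5*r^2 + 6*r + 9)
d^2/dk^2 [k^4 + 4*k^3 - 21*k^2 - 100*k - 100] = 12*k^2 + 24*k - 42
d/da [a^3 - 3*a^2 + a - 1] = 3*a^2 - 6*a + 1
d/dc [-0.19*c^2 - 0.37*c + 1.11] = -0.38*c - 0.37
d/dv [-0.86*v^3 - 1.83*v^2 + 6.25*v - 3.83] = -2.58*v^2 - 3.66*v + 6.25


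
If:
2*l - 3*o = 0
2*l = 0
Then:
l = 0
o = 0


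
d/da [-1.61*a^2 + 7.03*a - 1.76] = 7.03 - 3.22*a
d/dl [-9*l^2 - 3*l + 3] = -18*l - 3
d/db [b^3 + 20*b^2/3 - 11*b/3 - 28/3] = 3*b^2 + 40*b/3 - 11/3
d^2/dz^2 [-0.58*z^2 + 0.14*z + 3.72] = -1.16000000000000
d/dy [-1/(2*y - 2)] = 1/(2*(y - 1)^2)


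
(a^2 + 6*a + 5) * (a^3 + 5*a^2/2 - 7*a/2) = a^5 + 17*a^4/2 + 33*a^3/2 - 17*a^2/2 - 35*a/2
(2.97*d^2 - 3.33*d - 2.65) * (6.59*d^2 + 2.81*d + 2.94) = 19.5723*d^4 - 13.599*d^3 - 18.089*d^2 - 17.2367*d - 7.791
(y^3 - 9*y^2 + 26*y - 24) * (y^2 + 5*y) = y^5 - 4*y^4 - 19*y^3 + 106*y^2 - 120*y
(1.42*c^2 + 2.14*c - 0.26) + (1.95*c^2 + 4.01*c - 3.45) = 3.37*c^2 + 6.15*c - 3.71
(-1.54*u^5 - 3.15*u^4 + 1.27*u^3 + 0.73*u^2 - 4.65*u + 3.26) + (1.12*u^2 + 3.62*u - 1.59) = -1.54*u^5 - 3.15*u^4 + 1.27*u^3 + 1.85*u^2 - 1.03*u + 1.67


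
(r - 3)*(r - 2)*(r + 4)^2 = r^4 + 3*r^3 - 18*r^2 - 32*r + 96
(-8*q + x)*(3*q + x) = -24*q^2 - 5*q*x + x^2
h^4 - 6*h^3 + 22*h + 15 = (h - 5)*(h - 3)*(h + 1)^2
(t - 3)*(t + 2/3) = t^2 - 7*t/3 - 2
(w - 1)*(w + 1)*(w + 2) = w^3 + 2*w^2 - w - 2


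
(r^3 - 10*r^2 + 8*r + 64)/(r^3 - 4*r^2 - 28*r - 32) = (r - 4)/(r + 2)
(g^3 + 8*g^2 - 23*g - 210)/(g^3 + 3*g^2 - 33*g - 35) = (g + 6)/(g + 1)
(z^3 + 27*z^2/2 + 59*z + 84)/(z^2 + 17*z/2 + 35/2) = (z^2 + 10*z + 24)/(z + 5)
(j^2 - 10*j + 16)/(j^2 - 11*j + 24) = (j - 2)/(j - 3)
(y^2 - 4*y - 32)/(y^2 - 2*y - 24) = (y - 8)/(y - 6)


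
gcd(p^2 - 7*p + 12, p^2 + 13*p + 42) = 1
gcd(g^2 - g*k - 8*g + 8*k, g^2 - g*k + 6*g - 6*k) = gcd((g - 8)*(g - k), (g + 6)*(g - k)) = g - k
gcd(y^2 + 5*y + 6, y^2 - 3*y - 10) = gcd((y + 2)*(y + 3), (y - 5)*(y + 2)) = y + 2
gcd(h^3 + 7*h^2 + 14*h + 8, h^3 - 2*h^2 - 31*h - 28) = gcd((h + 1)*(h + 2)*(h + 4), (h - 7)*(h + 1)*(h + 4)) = h^2 + 5*h + 4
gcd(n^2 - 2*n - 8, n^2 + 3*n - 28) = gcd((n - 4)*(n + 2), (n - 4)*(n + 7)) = n - 4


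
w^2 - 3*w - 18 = (w - 6)*(w + 3)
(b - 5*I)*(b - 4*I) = b^2 - 9*I*b - 20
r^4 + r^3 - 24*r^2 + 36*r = r*(r - 3)*(r - 2)*(r + 6)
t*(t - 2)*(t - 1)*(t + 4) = t^4 + t^3 - 10*t^2 + 8*t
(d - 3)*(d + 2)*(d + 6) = d^3 + 5*d^2 - 12*d - 36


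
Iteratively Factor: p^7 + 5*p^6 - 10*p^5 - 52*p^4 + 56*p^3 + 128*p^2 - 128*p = (p - 2)*(p^6 + 7*p^5 + 4*p^4 - 44*p^3 - 32*p^2 + 64*p) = (p - 2)*(p + 2)*(p^5 + 5*p^4 - 6*p^3 - 32*p^2 + 32*p) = (p - 2)^2*(p + 2)*(p^4 + 7*p^3 + 8*p^2 - 16*p) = p*(p - 2)^2*(p + 2)*(p^3 + 7*p^2 + 8*p - 16) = p*(p - 2)^2*(p + 2)*(p + 4)*(p^2 + 3*p - 4) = p*(p - 2)^2*(p + 2)*(p + 4)^2*(p - 1)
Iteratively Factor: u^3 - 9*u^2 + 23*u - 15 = (u - 5)*(u^2 - 4*u + 3) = (u - 5)*(u - 3)*(u - 1)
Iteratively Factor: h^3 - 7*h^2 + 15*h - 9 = (h - 1)*(h^2 - 6*h + 9) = (h - 3)*(h - 1)*(h - 3)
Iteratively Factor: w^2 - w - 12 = (w - 4)*(w + 3)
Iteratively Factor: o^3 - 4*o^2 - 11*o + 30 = (o + 3)*(o^2 - 7*o + 10) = (o - 2)*(o + 3)*(o - 5)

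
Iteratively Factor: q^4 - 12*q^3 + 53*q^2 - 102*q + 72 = (q - 4)*(q^3 - 8*q^2 + 21*q - 18) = (q - 4)*(q - 2)*(q^2 - 6*q + 9) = (q - 4)*(q - 3)*(q - 2)*(q - 3)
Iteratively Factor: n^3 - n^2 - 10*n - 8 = (n - 4)*(n^2 + 3*n + 2) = (n - 4)*(n + 2)*(n + 1)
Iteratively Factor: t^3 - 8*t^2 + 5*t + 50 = (t - 5)*(t^2 - 3*t - 10) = (t - 5)^2*(t + 2)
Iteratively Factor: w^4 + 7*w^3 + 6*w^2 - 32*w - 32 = (w - 2)*(w^3 + 9*w^2 + 24*w + 16) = (w - 2)*(w + 4)*(w^2 + 5*w + 4) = (w - 2)*(w + 4)^2*(w + 1)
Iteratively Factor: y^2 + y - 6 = (y + 3)*(y - 2)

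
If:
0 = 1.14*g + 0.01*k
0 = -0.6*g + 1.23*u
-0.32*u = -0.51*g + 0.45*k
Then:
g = 0.00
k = 0.00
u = 0.00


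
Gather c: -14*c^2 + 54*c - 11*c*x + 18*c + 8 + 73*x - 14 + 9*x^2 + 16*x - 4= -14*c^2 + c*(72 - 11*x) + 9*x^2 + 89*x - 10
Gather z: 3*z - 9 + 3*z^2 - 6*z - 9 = 3*z^2 - 3*z - 18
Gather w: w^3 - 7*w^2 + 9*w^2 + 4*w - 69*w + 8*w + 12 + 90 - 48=w^3 + 2*w^2 - 57*w + 54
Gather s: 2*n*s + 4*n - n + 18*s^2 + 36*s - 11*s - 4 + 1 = 3*n + 18*s^2 + s*(2*n + 25) - 3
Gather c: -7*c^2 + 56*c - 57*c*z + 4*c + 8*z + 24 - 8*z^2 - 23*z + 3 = -7*c^2 + c*(60 - 57*z) - 8*z^2 - 15*z + 27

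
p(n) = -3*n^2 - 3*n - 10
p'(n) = -6*n - 3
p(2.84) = -42.72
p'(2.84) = -20.04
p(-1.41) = -11.73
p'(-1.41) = 5.46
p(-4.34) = -53.49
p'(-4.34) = 23.04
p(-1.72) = -13.72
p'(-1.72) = 7.32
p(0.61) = -12.95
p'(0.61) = -6.66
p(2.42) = -34.83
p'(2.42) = -17.52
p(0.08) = -10.26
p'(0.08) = -3.48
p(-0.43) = -9.26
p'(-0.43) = -0.42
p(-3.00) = -28.00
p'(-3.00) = 15.00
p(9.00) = -280.00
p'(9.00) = -57.00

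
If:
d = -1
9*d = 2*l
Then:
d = -1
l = -9/2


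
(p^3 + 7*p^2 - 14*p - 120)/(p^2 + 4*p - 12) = (p^2 + p - 20)/(p - 2)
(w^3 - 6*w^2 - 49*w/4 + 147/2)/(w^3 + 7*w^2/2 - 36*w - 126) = (w - 7/2)/(w + 6)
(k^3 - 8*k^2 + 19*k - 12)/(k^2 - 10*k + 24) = (k^2 - 4*k + 3)/(k - 6)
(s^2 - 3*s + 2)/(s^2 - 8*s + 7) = (s - 2)/(s - 7)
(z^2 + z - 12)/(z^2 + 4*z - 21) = (z + 4)/(z + 7)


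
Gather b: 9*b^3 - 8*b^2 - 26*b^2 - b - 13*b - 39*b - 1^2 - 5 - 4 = 9*b^3 - 34*b^2 - 53*b - 10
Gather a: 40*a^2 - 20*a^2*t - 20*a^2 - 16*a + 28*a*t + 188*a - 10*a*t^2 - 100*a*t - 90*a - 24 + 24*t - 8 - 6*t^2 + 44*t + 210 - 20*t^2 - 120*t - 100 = a^2*(20 - 20*t) + a*(-10*t^2 - 72*t + 82) - 26*t^2 - 52*t + 78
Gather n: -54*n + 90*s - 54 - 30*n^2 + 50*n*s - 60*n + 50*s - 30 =-30*n^2 + n*(50*s - 114) + 140*s - 84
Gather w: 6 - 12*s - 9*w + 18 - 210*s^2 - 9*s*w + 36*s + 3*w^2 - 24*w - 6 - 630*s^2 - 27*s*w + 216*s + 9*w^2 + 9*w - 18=-840*s^2 + 240*s + 12*w^2 + w*(-36*s - 24)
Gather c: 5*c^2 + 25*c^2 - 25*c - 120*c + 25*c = 30*c^2 - 120*c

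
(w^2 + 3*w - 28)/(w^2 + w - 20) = (w + 7)/(w + 5)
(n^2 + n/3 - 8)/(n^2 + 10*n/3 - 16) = (n + 3)/(n + 6)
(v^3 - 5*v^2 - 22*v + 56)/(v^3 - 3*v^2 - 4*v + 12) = (v^2 - 3*v - 28)/(v^2 - v - 6)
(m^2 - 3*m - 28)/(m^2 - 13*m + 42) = (m + 4)/(m - 6)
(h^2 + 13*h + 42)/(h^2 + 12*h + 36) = (h + 7)/(h + 6)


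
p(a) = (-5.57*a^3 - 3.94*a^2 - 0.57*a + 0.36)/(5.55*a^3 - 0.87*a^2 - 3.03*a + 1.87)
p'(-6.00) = 0.02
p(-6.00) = -0.88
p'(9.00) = 0.01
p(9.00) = -1.11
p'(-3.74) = 0.03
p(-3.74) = -0.83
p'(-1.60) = -0.10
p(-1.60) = -0.77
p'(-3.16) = 0.04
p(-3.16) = -0.80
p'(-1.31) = -0.56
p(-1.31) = -0.84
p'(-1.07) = -3.96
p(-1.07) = -1.22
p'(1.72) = 0.68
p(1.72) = -1.82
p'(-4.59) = 0.03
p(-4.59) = -0.85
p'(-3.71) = 0.03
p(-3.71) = -0.82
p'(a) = (-16.71*a^2 - 7.88*a - 0.57)/(5.55*a^3 - 0.87*a^2 - 3.03*a + 1.87) + (-16.65*a^2 + 1.74*a + 3.03)*(-5.57*a^3 - 3.94*a^2 - 0.57*a + 0.36)/(5.55*a^3 - 0.87*a^2 - 3.03*a + 1.87)^2 = (26.7129*a^4 + 40.0812*a^3 - 25.7994*a^2 - 14.1092*a + 0.0248999999999999)/(30.8025*a^6 - 9.657*a^5 - 32.8761*a^4 + 26.0292*a^3 + 5.9271*a^2 - 11.3322*a + 3.4969)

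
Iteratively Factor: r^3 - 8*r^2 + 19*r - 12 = (r - 4)*(r^2 - 4*r + 3) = (r - 4)*(r - 3)*(r - 1)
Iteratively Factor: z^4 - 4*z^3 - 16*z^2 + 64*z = (z - 4)*(z^3 - 16*z) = (z - 4)*(z + 4)*(z^2 - 4*z) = (z - 4)^2*(z + 4)*(z)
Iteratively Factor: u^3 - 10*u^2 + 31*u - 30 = (u - 5)*(u^2 - 5*u + 6) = (u - 5)*(u - 3)*(u - 2)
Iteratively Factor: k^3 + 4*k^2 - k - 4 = (k + 4)*(k^2 - 1) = (k + 1)*(k + 4)*(k - 1)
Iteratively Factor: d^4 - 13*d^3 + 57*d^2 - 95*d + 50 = (d - 2)*(d^3 - 11*d^2 + 35*d - 25) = (d - 2)*(d - 1)*(d^2 - 10*d + 25) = (d - 5)*(d - 2)*(d - 1)*(d - 5)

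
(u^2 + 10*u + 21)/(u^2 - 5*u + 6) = (u^2 + 10*u + 21)/(u^2 - 5*u + 6)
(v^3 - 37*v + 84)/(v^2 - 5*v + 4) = (v^2 + 4*v - 21)/(v - 1)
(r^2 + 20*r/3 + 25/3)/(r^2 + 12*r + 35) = (r + 5/3)/(r + 7)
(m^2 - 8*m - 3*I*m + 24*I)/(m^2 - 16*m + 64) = (m - 3*I)/(m - 8)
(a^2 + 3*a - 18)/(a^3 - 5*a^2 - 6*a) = (-a^2 - 3*a + 18)/(a*(-a^2 + 5*a + 6))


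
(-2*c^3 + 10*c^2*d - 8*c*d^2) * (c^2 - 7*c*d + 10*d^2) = -2*c^5 + 24*c^4*d - 98*c^3*d^2 + 156*c^2*d^3 - 80*c*d^4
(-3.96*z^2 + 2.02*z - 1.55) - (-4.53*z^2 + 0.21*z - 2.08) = 0.57*z^2 + 1.81*z + 0.53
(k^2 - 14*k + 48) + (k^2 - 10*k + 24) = 2*k^2 - 24*k + 72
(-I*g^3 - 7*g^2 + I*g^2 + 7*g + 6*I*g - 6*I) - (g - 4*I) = -I*g^3 - 7*g^2 + I*g^2 + 6*g + 6*I*g - 2*I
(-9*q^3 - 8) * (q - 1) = -9*q^4 + 9*q^3 - 8*q + 8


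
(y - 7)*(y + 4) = y^2 - 3*y - 28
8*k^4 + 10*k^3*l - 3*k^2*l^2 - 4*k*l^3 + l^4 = (-4*k + l)*(-2*k + l)*(k + l)^2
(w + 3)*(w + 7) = w^2 + 10*w + 21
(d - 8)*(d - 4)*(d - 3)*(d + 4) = d^4 - 11*d^3 + 8*d^2 + 176*d - 384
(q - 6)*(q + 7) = q^2 + q - 42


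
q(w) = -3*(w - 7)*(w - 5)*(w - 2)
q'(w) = -3*(w - 7)*(w - 5) - 3*(w - 7)*(w - 2) - 3*(w - 5)*(w - 2)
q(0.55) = 124.86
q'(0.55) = -133.52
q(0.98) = 74.05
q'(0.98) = -103.32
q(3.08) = -24.39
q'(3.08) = -3.66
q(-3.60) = 1531.49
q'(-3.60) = -596.04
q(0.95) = 77.18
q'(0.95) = -105.32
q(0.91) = 81.45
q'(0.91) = -108.01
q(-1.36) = 535.95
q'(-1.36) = -307.89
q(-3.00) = 1200.00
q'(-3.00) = -510.00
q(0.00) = 210.00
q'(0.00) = -177.00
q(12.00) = -1050.00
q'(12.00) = -465.00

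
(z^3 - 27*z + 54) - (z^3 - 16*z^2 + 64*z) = 16*z^2 - 91*z + 54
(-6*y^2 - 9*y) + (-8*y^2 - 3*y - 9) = -14*y^2 - 12*y - 9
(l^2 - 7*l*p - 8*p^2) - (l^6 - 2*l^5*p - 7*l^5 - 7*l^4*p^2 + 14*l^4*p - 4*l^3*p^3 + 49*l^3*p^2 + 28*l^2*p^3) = -l^6 + 2*l^5*p + 7*l^5 + 7*l^4*p^2 - 14*l^4*p + 4*l^3*p^3 - 49*l^3*p^2 - 28*l^2*p^3 + l^2 - 7*l*p - 8*p^2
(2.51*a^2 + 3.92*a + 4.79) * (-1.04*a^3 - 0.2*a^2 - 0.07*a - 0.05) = -2.6104*a^5 - 4.5788*a^4 - 5.9413*a^3 - 1.3579*a^2 - 0.5313*a - 0.2395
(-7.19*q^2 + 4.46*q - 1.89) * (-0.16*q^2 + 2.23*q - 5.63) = 1.1504*q^4 - 16.7473*q^3 + 50.7279*q^2 - 29.3245*q + 10.6407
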